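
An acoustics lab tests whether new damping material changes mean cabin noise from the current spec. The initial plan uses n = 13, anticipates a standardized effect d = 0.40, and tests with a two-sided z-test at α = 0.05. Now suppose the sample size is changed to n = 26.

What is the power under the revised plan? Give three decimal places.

Power ≈ 0.532

With n = 26: δ = d·√n = 0.40 × √26 = 2.0396. Critical value z_{0.025} = 1.960.
Revised power = Φ(δ − 1.960) + Φ(−δ − 1.960) = Φ(0.080) + Φ(-4.000) = 0.5317 + 0.0000 = 0.5318.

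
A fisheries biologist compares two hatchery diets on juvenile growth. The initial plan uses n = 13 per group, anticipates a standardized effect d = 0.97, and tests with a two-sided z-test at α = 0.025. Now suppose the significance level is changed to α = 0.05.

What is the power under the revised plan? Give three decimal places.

δ = d·√(n/2) = 0.97 × √(13/2) = 2.4730 (unchanged). New critical value: z_{0.025} = 1.960.
Revised power = Φ(δ − 1.960) + Φ(−δ − 1.960) = Φ(0.513) + Φ(-4.433) = 0.6960 + 0.0000 = 0.6961.

Power ≈ 0.696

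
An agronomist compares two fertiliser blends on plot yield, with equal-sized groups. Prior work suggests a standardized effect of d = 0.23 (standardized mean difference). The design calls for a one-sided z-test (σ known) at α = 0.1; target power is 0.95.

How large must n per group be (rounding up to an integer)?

For power 0.95 need Φ(δ − z_{0.1}) = 0.95, so δ = z_{0.1} + z_{0.05} = 1.282 + 1.645 = 2.926.
δ = d·√(n/2) ⇒ n = 2(δ/d)² = 2 × (2.926 / 0.23)² = 323.77.
Round up to the next whole unit.

n = 324 per group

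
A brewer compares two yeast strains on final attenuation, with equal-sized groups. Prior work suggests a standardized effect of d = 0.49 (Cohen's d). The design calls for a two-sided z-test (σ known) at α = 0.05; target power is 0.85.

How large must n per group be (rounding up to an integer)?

n = 75 per group

For power 0.85 need Φ(δ − z_{0.025}) = 0.85, so δ = z_{0.025} + z_{0.15} = 1.960 + 1.036 = 2.996.
(The Φ(−δ − z_{α/2}) term is vanishingly small for δ > 0 and is dropped in the standard sample-size formula.)
δ = d·√(n/2) ⇒ n = 2(δ/d)² = 2 × (2.996 / 0.49)² = 74.79.
Round up to the next whole unit.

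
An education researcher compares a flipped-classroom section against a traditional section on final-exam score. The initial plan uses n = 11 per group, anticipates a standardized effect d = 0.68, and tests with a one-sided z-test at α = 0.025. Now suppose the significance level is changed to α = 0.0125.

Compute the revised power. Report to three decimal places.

δ = d·√(n/2) = 0.68 × √(11/2) = 1.5947 (unchanged). New critical value: z_{0.0125} = 2.241.
Revised power = Φ(δ − 2.241) = Φ(-0.647) = 0.2589.

Power ≈ 0.259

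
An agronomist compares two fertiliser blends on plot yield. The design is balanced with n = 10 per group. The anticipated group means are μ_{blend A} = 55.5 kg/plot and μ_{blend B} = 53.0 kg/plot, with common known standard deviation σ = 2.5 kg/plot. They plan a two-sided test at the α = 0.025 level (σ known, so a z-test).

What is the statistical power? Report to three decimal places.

Power ≈ 0.498

Standardized effect: d = |μ_{blend A} − μ_{blend B}| / σ = |55.5 − 53.0| / 2.5 = 1.0000
Noncentrality parameter: δ = d·√(n/2) = 1.0000 × √(10/2) = 2.2361
Critical value for a two-sided test at α = 0.025: z_{α/2} = 2.241.
Power = Φ(δ − 2.241) + Φ(−δ − 2.241) = Φ(-0.005) + Φ(-4.477) = 0.4979 + 0.0000 = 0.4979.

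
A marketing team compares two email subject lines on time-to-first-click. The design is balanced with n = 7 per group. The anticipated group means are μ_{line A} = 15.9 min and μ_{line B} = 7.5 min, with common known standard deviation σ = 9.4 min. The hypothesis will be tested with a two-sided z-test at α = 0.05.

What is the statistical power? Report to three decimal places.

Power ≈ 0.387

Standardized effect: d = |μ_{line A} − μ_{line B}| / σ = |15.9 − 7.5| / 9.4 = 0.8936
Noncentrality parameter: δ = d·√(n/2) = 0.8936 × √(7/2) = 1.6718
Critical value for a two-sided test at α = 0.05: z_{α/2} = 1.960.
Power = Φ(δ − 1.960) + Φ(−δ − 1.960) = Φ(-0.288) + Φ(-3.632) = 0.3866 + 0.0001 = 0.3868.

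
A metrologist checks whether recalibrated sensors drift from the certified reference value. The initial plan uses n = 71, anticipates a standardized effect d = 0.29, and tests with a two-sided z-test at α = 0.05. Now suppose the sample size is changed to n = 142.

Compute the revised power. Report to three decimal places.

Power ≈ 0.933

With n = 142: δ = d·√n = 0.29 × √142 = 3.4557. Critical value z_{0.025} = 1.960.
Revised power = Φ(δ − 1.960) + Φ(−δ − 1.960) = Φ(1.496) + Φ(-5.416) = 0.9326 + 0.0000 = 0.9326.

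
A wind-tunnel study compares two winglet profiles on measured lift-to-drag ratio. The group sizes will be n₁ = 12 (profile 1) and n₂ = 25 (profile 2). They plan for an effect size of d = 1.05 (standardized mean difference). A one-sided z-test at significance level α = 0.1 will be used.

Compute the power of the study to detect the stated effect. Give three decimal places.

Noncentrality parameter: λ = d / √(1/n₁ + 1/n₂) = 1.05 / √(1/12 + 1/25) = 2.9898
Critical value for a one-sided test at α = 0.1: z_α = 1.282.
Power = P(Z > 1.282 − λ) = Φ(1.708) = 0.9562.

Power ≈ 0.956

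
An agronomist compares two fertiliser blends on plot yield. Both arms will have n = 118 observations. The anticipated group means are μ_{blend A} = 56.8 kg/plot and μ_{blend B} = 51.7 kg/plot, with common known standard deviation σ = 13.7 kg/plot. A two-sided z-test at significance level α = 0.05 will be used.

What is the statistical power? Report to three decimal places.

Power ≈ 0.816

Standardized effect: d = |μ_{blend A} − μ_{blend B}| / σ = |56.8 − 51.7| / 13.7 = 0.3723
Noncentrality parameter: δ = d·√(n/2) = 0.3723 × √(118/2) = 2.8594
Critical value for a two-sided test at α = 0.05: z_{α/2} = 1.960.
Power = Φ(δ − 1.960) + Φ(−δ − 1.960) = Φ(0.899) + Φ(-4.819) = 0.8158 + 0.0000 = 0.8158.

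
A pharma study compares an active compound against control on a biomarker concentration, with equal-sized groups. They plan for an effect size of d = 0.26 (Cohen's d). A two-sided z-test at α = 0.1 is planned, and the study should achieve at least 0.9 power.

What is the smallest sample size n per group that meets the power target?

n = 254 per group

For power 0.9 need Φ(δ − z_{0.05}) = 0.9, so δ = z_{0.05} + z_{0.10} = 1.645 + 1.282 = 2.926.
(For δ > 0 the lower-tail rejection region contributes negligibly to power, so the one-term inversion is standard.)
δ = d·√(n/2) ⇒ n = 2(δ/d)² = 2 × (2.926 / 0.26)² = 253.37.
Round up to the next whole unit.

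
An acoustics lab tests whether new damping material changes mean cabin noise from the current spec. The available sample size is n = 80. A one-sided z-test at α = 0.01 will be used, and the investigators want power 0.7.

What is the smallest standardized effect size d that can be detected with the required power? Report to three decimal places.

d ≈ 0.319

Required noncentrality: δ = z_{0.01} + z_{0.30} = 2.326 + 0.524 = 2.851.
δ = d·√n ⇒ d = δ/√n = 2.851/√80 = 0.3187.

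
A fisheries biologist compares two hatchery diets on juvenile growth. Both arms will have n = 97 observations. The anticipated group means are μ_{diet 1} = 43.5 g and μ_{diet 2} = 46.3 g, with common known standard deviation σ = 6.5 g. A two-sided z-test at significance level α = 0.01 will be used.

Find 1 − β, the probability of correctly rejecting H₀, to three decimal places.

Power ≈ 0.664

Standardized effect: d = |μ_{diet 1} − μ_{diet 2}| / σ = |43.5 − 46.3| / 6.5 = 0.4308
Noncentrality parameter: δ = d·√(n/2) = 0.4308 × √(97/2) = 3.0000
Two-sided α = 0.01 → critical value z_{0.005} = 2.576.
Power = Φ(δ − 2.576) + Φ(−δ − 2.576) = Φ(0.424) + Φ(-5.576) = 0.6643 + 0.0000 = 0.6643.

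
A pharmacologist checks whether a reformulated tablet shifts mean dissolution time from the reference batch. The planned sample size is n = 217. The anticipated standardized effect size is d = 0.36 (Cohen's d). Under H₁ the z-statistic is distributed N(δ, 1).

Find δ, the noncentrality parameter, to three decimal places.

δ ≈ 5.303

δ = d·√n = 0.36 × √217 = 5.3031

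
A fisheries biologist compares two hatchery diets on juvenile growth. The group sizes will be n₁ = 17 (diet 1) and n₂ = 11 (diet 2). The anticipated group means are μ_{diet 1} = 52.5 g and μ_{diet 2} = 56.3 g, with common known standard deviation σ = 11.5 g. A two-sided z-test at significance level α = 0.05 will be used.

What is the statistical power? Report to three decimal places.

Power ≈ 0.137

Standardized effect: d = |μ_{diet 1} − μ_{diet 2}| / σ = |52.5 − 56.3| / 11.5 = 0.3304
Noncentrality parameter: δ = d / √(1/n₁ + 1/n₂) = 0.3304 / √(1/17 + 1/11) = 0.8539
Two-sided α = 0.05 → critical value z_{0.025} = 1.960.
Power = Φ(δ − 1.960) + Φ(−δ − 1.960) = Φ(-1.106) + Φ(-2.814) = 0.1344 + 0.0024 = 0.1368.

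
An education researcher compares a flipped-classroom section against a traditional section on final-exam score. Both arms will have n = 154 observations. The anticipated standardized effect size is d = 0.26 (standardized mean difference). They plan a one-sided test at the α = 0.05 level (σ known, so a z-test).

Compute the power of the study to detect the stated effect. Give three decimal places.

Noncentrality parameter: δ = d·√(n/2) = 0.26 × √(154/2) = 2.2815
One-sided α = 0.05 → critical value z_{0.05} = 1.645.
Power = Φ(δ − 1.645) = Φ(0.637) = 0.7378.

Power ≈ 0.738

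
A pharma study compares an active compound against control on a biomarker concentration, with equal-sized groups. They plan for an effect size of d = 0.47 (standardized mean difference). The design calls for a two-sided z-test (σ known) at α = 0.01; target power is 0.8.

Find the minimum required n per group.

n = 106 per group

For power 0.8 need Φ(δ − z_{0.005}) = 0.8, so δ = z_{0.005} + z_{0.20} = 2.576 + 0.842 = 3.417.
(The Φ(−δ − z_{α/2}) term is vanishingly small for δ > 0 and is dropped in the standard sample-size formula.)
δ = d·√(n/2) ⇒ n = 2(δ/d)² = 2 × (3.417 / 0.47)² = 105.74.
Rounding up, n = 106 per group.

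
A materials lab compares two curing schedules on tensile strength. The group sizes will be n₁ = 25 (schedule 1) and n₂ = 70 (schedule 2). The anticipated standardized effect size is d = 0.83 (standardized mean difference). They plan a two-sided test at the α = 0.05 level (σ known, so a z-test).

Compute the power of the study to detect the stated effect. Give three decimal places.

Noncentrality parameter: δ = d / √(1/n₁ + 1/n₂) = 0.83 / √(1/25 + 1/70) = 3.5623
Critical value for a two-sided test at α = 0.05: z_{α/2} = 1.960.
Power = Φ(δ − 1.960) + Φ(−δ − 1.960) = Φ(1.602) + Φ(-5.522) = 0.9455 + 0.0000 = 0.9455.

Power ≈ 0.945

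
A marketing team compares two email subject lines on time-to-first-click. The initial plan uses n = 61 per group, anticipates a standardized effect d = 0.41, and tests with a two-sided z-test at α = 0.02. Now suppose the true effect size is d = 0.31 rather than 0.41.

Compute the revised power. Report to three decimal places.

Power ≈ 0.270

With d = 0.31: δ = d·√(n/2) = 0.31 × √(61/2) = 1.7120. Critical value z_{0.01} = 2.326.
Revised power = Φ(δ − 2.326) + Φ(−δ − 2.326) = Φ(-0.614) + Φ(-4.038) = 0.2695 + 0.0000 = 0.2695.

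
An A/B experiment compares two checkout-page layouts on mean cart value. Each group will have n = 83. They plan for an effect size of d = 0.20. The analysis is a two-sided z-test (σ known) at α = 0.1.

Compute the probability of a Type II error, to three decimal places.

Noncentrality parameter: δ = d·√(n/2) = 0.20 × √(83/2) = 1.2884
Critical value for a two-sided test at α = 0.1: z_{α/2} = 1.645.
Power = Φ(δ − 1.645) + Φ(−δ − 1.645) = Φ(-0.356) + Φ(-2.933) = 0.3608 + 0.0017 = 0.3624.
Type II error: β = 1 − power = 1 − 0.3624 = 0.6376.

β ≈ 0.638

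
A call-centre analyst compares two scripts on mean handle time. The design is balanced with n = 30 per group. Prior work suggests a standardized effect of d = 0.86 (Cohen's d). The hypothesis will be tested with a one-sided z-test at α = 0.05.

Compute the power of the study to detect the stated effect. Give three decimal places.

Noncentrality parameter: δ = d·√(n/2) = 0.86 × √(30/2) = 3.3308
Critical value for a one-sided test at α = 0.05: z_α = 1.645.
Power = Φ(δ − 1.645) = Φ(1.686) = 0.9541.

Power ≈ 0.954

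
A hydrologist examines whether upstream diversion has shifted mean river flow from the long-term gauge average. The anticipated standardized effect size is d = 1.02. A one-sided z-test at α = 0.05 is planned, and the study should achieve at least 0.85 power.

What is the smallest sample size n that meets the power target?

n = 7

For power 0.85 need Φ(δ − z_{0.05}) = 0.85, so δ = z_{0.05} + z_{0.15} = 1.645 + 1.036 = 2.681.
δ = d·√n ⇒ n = (δ/d)² = (2.681 / 1.02)² = 6.91.
Round up to the next whole unit.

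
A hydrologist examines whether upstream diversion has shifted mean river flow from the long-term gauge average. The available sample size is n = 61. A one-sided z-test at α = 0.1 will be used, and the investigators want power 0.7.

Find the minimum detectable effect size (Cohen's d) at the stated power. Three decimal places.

d ≈ 0.231

Need Φ(δ − 1.282) = 0.7, so δ = 1.282 + 0.524 = 1.806.
δ = d·√n ⇒ d = δ/√n = 1.806/√61 = 0.2312.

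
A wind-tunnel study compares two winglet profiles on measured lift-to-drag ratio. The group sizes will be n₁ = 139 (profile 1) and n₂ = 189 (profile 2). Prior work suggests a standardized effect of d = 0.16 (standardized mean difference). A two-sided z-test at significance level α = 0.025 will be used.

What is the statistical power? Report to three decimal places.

Power ≈ 0.209

Noncentrality parameter: λ = d / √(1/n₁ + 1/n₂) = 0.16 / √(1/139 + 1/189) = 1.4319
Two-sided α = 0.025 → critical value z_{0.0125} = 2.241.
Power = Φ(λ − 2.241) + Φ(−λ − 2.241) = Φ(-0.809) + Φ(-3.673) = 0.2091 + 0.0001 = 0.2092.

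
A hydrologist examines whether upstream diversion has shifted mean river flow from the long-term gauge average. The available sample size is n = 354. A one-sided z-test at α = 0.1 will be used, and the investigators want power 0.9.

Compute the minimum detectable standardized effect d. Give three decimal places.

Need Φ(δ − 1.282) = 0.9, so δ = 1.282 + 1.282 = 2.563.
δ = d·√n ⇒ d = δ/√n = 2.563/√354 = 0.1362.

d ≈ 0.136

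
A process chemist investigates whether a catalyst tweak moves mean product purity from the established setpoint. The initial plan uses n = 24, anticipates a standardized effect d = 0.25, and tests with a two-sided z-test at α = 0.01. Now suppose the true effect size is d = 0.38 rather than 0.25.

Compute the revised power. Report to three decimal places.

Power ≈ 0.238

With d = 0.38: δ = d·√n = 0.38 × √24 = 1.8616. Critical value z_{0.005} = 2.576.
Revised power = Φ(δ − 2.576) + Φ(−δ − 2.576) = Φ(-0.714) + Φ(-4.437) = 0.2375 + 0.0000 = 0.2376.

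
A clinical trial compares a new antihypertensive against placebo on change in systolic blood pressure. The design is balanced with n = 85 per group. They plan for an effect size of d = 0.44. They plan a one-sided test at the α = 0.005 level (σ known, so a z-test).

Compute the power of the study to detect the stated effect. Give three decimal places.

Power ≈ 0.615

Noncentrality parameter: δ = d·√(n/2) = 0.44 × √(85/2) = 2.8684
Critical value for a one-sided test at α = 0.005: z_α = 2.576.
Power = P(Z > 2.576 − δ) = Φ(0.293) = 0.6151.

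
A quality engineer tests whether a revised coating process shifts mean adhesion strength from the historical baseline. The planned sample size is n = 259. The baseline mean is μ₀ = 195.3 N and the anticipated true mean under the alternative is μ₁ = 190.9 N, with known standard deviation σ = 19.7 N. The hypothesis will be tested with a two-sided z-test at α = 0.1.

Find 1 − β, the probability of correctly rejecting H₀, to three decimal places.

Power ≈ 0.974

Standardized effect: d = |μ₁ − μ₀| / σ = |190.9 − 195.3| / 19.7 = 0.2234
Noncentrality parameter: δ = d·√n = 0.2234 × √259 = 3.5945
Two-sided α = 0.1 → critical value z_{0.05} = 1.645.
Power = Φ(δ − 1.645) + Φ(−δ − 1.645) = Φ(1.950) + Φ(-5.239) = 0.9744 + 0.0000 = 0.9744.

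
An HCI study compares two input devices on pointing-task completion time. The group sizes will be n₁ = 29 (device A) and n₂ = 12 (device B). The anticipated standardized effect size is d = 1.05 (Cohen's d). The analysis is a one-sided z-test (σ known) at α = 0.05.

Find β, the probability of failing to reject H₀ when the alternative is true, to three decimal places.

β ≈ 0.079

Noncentrality parameter: δ = d / √(1/n₁ + 1/n₂) = 1.05 / √(1/29 + 1/12) = 3.0591
One-sided α = 0.05 → critical value z_{0.05} = 1.645.
Power = Φ(δ − 1.645) = Φ(1.414) = 0.9213.
Type II error: β = 1 − power = 1 − 0.9213 = 0.0787.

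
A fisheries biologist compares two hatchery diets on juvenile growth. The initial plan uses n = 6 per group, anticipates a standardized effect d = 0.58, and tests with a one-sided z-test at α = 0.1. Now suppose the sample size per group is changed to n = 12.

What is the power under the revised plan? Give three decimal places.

Power ≈ 0.555

With n = 12 per group: δ = d·√(n/2) = 0.58 × √(12/2) = 1.4207. Critical value z_{0.1} = 1.282.
Revised power = P(Z > 1.282 − δ) = Φ(0.139) = 0.5553.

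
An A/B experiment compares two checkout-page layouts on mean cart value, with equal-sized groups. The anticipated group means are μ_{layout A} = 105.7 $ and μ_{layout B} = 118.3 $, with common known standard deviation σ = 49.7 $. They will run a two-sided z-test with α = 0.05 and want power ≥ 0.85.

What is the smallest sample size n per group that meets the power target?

n = 280 per group

Standardized effect: d = |μ_{layout A} − μ_{layout B}| / σ = |105.7 − 118.3| / 49.7 = 0.2535
Set Φ(δ − 1.960) = 0.85; then δ − 1.960 = Φ⁻¹(0.85) = 1.036, giving δ = 2.996.
(The Φ(−δ − z_{α/2}) term is vanishingly small for δ > 0 and is dropped in the standard sample-size formula.)
δ = d·√(n/2) ⇒ n = 2(δ/d)² = 2 × (2.996 / 0.2535)² = 279.38.
Rounding up, n = 280 per group.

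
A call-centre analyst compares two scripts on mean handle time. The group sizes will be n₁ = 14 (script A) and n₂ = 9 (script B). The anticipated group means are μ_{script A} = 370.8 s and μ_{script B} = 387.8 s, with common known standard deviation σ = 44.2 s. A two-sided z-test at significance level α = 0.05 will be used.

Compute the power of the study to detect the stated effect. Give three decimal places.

Standardized effect: d = |μ_{script A} − μ_{script B}| / σ = |370.8 − 387.8| / 44.2 = 0.3846
Noncentrality parameter: δ = d / √(1/n₁ + 1/n₂) = 0.3846 / √(1/14 + 1/9) = 0.9002
Critical value for a two-sided test at α = 0.05: z_{α/2} = 1.960.
Power = Φ(δ − 1.960) + Φ(−δ − 1.960) = Φ(-1.060) + Φ(-2.860) = 0.1446 + 0.0021 = 0.1467.

Power ≈ 0.147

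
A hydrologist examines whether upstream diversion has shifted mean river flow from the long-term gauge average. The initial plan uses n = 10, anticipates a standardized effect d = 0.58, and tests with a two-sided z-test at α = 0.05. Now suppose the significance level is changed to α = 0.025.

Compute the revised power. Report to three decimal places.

Power ≈ 0.342

δ = d·√n = 0.58 × √10 = 1.8341 (unchanged). New critical value: z_{0.0125} = 2.241.
Revised power = Φ(δ − 2.241) + Φ(−δ − 2.241) = Φ(-0.407) + Φ(-4.076) = 0.3419 + 0.0000 = 0.3419.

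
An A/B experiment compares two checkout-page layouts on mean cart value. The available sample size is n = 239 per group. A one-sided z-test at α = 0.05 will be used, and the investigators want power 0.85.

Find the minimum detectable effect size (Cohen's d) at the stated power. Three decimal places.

d ≈ 0.245

Need Φ(δ − 1.645) = 0.85, so δ = 1.645 + 1.036 = 2.681.
δ = d·√(n/2) ⇒ d = δ/√(n/2) = 2.681/√(239/2) = 0.2453.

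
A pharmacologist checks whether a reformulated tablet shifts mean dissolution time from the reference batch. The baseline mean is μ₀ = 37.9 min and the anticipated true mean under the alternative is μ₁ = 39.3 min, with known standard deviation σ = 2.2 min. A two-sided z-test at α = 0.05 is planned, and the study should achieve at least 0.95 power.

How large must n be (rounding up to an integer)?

Standardized effect: d = |μ₁ − μ₀| / σ = |39.3 − 37.9| / 2.2 = 0.6364
Set Φ(δ − 1.960) = 0.95; then δ − 1.960 = Φ⁻¹(0.95) = 1.645, giving δ = 3.605.
(Ignoring the negligible lower-tail rejection probability gives the usual closed-form inversion.)
δ = d·√n ⇒ n = (δ/d)² = (3.605 / 0.6364)² = 32.09.
Rounding up, n = 33.

n = 33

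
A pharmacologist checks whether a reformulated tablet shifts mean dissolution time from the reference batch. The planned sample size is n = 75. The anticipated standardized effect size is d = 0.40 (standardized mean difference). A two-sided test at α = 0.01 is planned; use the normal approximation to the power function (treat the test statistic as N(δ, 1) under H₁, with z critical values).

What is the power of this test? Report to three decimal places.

Power ≈ 0.813

Noncentrality parameter: δ = d·√n = 0.40 × √75 = 3.4641
Critical value for a two-sided test at α = 0.01: z_{α/2} = 2.576.
Power = Φ(δ − 2.576) + Φ(−δ − 2.576) = Φ(0.888) + Φ(-6.040) = 0.8128 + 0.0000 = 0.8128.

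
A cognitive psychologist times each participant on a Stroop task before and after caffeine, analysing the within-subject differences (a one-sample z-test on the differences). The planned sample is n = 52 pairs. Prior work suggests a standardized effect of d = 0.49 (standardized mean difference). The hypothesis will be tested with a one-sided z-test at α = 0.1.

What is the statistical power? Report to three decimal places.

Noncentrality parameter: δ = d·√n = 0.49 × √52 = 3.5334
One-sided α = 0.1 → critical value z_{0.1} = 1.282.
Power = P(Z > 1.282 − δ) = Φ(2.252) = 0.9878.

Power ≈ 0.988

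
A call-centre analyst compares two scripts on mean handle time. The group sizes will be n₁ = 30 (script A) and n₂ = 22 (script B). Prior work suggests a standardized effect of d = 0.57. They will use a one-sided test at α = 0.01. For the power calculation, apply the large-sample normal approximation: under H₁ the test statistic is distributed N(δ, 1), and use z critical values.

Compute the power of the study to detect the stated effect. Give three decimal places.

Power ≈ 0.384

Noncentrality parameter: δ = d / √(1/n₁ + 1/n₂) = 0.57 / √(1/30 + 1/22) = 2.0307
Critical value for a one-sided test at α = 0.01: z_α = 2.326.
Power = P(Z > 2.326 − δ) = Φ(-0.296) = 0.3837.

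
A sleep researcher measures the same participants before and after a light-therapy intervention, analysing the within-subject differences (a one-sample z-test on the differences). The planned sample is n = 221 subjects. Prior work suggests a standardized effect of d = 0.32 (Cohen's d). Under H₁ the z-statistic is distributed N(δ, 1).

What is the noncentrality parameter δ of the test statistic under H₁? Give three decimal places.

δ ≈ 4.757

The noncentrality parameter scales effect size by the design's sample-size factor: δ = d·√n = 0.32 × √221 = 4.7571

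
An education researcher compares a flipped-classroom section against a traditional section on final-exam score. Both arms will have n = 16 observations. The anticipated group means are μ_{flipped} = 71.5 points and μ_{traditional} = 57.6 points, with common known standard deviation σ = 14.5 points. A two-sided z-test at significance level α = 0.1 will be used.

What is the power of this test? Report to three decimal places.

Standardized effect: d = |μ_{flipped} − μ_{traditional}| / σ = |71.5 − 57.6| / 14.5 = 0.9586
Noncentrality parameter: δ = d·√(n/2) = 0.9586 × √(16/2) = 2.7114
Two-sided α = 0.1 → critical value z_{0.05} = 1.645.
Power = Φ(δ − 1.645) + Φ(−δ − 1.645) = Φ(1.067) + Φ(-4.356) = 0.8569 + 0.0000 = 0.8569.

Power ≈ 0.857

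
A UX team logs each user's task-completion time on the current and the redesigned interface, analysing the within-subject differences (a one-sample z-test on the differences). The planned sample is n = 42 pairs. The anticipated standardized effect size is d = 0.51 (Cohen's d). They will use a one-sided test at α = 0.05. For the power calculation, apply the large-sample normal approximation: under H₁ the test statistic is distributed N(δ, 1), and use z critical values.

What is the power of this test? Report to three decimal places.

Power ≈ 0.952

Noncentrality parameter: λ = d·√n = 0.51 × √42 = 3.3052
Critical value for a one-sided test at α = 0.05: z_α = 1.645.
Power = Φ(λ − 1.645) = Φ(1.660) = 0.9516.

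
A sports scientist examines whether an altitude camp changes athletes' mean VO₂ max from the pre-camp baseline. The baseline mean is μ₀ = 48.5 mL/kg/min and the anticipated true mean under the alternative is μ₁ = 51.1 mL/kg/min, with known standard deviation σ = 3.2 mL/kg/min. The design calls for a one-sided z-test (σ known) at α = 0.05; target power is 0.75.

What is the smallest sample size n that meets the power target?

Standardized effect: d = |μ₁ − μ₀| / σ = |51.1 − 48.5| / 3.2 = 0.8125
For power 0.75 need Φ(δ − z_{0.05}) = 0.75, so δ = z_{0.05} + z_{0.25} = 1.645 + 0.674 = 2.319.
δ = d·√n ⇒ n = (δ/d)² = (2.319 / 0.8125)² = 8.15.
Round up to the next whole unit.

n = 9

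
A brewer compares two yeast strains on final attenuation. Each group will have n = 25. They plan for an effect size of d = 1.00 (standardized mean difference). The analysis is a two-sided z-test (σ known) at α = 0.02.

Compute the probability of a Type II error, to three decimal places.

β ≈ 0.113

Noncentrality parameter: λ = d·√(n/2) = 1.00 × √(25/2) = 3.5355
Critical value for a two-sided test at α = 0.02: z_{α/2} = 2.326.
Power = Φ(λ − 2.326) + Φ(−λ − 2.326) = Φ(1.209) + Φ(-5.862) = 0.8867 + 0.0000 = 0.8867.
Type II error: β = 1 − power = 1 − 0.8867 = 0.1133.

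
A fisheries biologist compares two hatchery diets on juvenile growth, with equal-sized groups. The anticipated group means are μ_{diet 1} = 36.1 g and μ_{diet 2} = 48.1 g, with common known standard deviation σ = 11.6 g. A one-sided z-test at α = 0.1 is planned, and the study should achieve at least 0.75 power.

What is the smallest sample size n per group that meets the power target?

Standardized effect: d = |μ_{diet 1} − μ_{diet 2}| / σ = |36.1 − 48.1| / 11.6 = 1.0345
Set Φ(δ − 1.282) = 0.75; then δ − 1.282 = Φ⁻¹(0.75) = 0.674, giving δ = 1.956.
δ = d·√(n/2) ⇒ n = 2(δ/d)² = 2 × (1.956 / 1.0345)² = 7.15.
Round up to the next whole unit.

n = 8 per group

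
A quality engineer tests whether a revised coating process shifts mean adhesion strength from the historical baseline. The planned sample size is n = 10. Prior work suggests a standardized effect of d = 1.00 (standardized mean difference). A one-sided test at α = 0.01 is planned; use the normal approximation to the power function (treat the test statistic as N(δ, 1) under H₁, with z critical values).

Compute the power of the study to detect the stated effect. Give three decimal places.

Power ≈ 0.798

Noncentrality parameter: δ = d·√n = 1.00 × √10 = 3.1623
One-sided α = 0.01 → critical value z_{0.01} = 2.326.
Power = P(Z > 2.326 − δ) = Φ(0.836) = 0.7984.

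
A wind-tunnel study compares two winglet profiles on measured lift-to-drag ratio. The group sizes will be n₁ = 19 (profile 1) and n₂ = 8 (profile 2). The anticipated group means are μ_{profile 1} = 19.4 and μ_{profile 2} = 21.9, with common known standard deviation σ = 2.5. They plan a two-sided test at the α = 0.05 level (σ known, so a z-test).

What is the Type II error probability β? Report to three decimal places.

β ≈ 0.340

Standardized effect: d = |μ_{profile 1} − μ_{profile 2}| / σ = |19.4 − 21.9| / 2.5 = 1.0000
Noncentrality parameter: δ = d / √(1/n₁ + 1/n₂) = 1.0000 / √(1/19 + 1/8) = 2.3727
Two-sided α = 0.05 → critical value z_{0.025} = 1.960.
Power = Φ(δ − 1.960) + Φ(−δ − 1.960) = Φ(0.413) + Φ(-4.333) = 0.6601 + 0.0000 = 0.6601.
Type II error: β = 1 − power = 1 − 0.6601 = 0.3399.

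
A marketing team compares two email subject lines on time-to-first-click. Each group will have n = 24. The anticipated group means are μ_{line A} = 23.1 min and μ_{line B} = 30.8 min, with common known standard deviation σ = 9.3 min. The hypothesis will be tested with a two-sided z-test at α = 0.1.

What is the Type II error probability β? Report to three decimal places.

Standardized effect: d = |μ_{line A} − μ_{line B}| / σ = |23.1 − 30.8| / 9.3 = 0.8280
Noncentrality parameter: δ = d·√(n/2) = 0.8280 × √(24/2) = 2.8681
Critical value for a two-sided test at α = 0.1: z_{α/2} = 1.645.
Power = Φ(δ − 1.645) + Φ(−δ − 1.645) = Φ(1.223) + Φ(-4.513) = 0.8894 + 0.0000 = 0.8894.
Type II error: β = 1 − power = 1 − 0.8894 = 0.1106.

β ≈ 0.111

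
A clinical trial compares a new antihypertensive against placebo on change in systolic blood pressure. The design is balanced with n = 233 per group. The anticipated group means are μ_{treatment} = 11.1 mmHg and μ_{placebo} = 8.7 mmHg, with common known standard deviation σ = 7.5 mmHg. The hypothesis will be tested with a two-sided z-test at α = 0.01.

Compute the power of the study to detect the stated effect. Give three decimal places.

Power ≈ 0.810

Standardized effect: d = |μ_{treatment} − μ_{placebo}| / σ = |11.1 − 8.7| / 7.5 = 0.3200
Noncentrality parameter: δ = d·√(n/2) = 0.3200 × √(233/2) = 3.4539
Two-sided α = 0.01 → critical value z_{0.005} = 2.576.
Power = Φ(δ − 2.576) + Φ(−δ − 2.576) = Φ(0.878) + Φ(-6.030) = 0.8101 + 0.0000 = 0.8101.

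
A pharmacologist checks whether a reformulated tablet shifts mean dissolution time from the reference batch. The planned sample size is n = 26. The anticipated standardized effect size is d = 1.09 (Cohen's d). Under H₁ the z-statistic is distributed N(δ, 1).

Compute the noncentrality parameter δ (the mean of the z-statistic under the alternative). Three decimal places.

The noncentrality parameter scales effect size by the design's sample-size factor: δ = d·√n = 1.09 × √26 = 5.5579

δ ≈ 5.558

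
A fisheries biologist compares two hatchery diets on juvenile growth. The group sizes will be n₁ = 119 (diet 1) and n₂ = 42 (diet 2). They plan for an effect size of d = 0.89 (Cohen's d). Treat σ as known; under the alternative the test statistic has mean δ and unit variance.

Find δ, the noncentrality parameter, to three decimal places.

δ ≈ 4.959

δ = d / √(1/n₁ + 1/n₂) = 0.89 / √(1/119 + 1/42) = 4.9588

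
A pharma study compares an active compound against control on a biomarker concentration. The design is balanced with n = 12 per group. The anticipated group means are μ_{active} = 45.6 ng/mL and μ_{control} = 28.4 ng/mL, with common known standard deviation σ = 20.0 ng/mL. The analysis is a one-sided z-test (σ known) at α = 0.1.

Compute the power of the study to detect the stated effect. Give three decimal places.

Standardized effect: d = |μ_{active} − μ_{control}| / σ = |45.6 − 28.4| / 20.0 = 0.8600
Noncentrality parameter: δ = d·√(n/2) = 0.8600 × √(12/2) = 2.1066
One-sided α = 0.1 → critical value z_{0.1} = 1.282.
Power = Φ(δ − 1.282) = Φ(0.825) = 0.7953.

Power ≈ 0.795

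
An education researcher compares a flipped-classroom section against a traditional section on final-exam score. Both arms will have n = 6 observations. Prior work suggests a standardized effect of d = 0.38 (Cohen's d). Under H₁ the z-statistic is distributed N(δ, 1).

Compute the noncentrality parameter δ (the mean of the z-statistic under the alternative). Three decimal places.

The noncentrality parameter scales effect size by the design's sample-size factor: δ = d·√(n/2) = 0.38 × √(6/2) = 0.6582

δ ≈ 0.658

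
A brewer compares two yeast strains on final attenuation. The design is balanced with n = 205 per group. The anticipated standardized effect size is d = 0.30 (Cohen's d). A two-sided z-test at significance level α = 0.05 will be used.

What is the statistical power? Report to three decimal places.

Power ≈ 0.859

Noncentrality parameter: δ = d·√(n/2) = 0.30 × √(205/2) = 3.0373
Two-sided α = 0.05 → critical value z_{0.025} = 1.960.
Power = Φ(δ − 1.960) + Φ(−δ − 1.960) = Φ(1.077) + Φ(-4.997) = 0.8593 + 0.0000 = 0.8593.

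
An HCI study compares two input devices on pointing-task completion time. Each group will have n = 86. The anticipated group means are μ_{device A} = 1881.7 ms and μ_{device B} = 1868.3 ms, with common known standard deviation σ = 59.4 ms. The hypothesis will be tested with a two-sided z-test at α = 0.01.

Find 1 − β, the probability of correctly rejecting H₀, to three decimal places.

Standardized effect: d = |μ_{device A} − μ_{device B}| / σ = |1881.7 − 1868.3| / 59.4 = 0.2256
Noncentrality parameter: δ = d·√(n/2) = 0.2256 × √(86/2) = 1.4793
Two-sided α = 0.01 → critical value z_{0.005} = 2.576.
Power = Φ(δ − 2.576) + Φ(−δ − 2.576) = Φ(-1.097) + Φ(-4.055) = 0.1364 + 0.0000 = 0.1364.

Power ≈ 0.136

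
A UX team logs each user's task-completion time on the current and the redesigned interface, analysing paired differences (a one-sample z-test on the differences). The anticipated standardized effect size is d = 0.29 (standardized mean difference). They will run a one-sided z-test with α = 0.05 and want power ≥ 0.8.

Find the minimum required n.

For power 0.8 need Φ(δ − z_{0.05}) = 0.8, so δ = z_{0.05} + z_{0.20} = 1.645 + 0.842 = 2.486.
δ = d·√n ⇒ n = (δ/d)² = (2.486 / 0.29)² = 73.51.
Rounding up, n = 74.

n = 74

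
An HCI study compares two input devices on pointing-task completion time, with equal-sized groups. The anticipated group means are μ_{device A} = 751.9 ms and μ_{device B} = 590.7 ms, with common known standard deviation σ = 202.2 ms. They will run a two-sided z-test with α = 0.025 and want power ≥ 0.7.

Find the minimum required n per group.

Standardized effect: d = |μ_{device A} − μ_{device B}| / σ = |751.9 − 590.7| / 202.2 = 0.7972
For power 0.7 need Φ(δ − z_{0.0125}) = 0.7, so δ = z_{0.0125} + z_{0.30} = 2.241 + 0.524 = 2.766.
(For δ > 0 the lower-tail rejection region contributes negligibly to power, so the one-term inversion is standard.)
δ = d·√(n/2) ⇒ n = 2(δ/d)² = 2 × (2.766 / 0.7972)² = 24.07.
Rounding up, n = 25 per group.

n = 25 per group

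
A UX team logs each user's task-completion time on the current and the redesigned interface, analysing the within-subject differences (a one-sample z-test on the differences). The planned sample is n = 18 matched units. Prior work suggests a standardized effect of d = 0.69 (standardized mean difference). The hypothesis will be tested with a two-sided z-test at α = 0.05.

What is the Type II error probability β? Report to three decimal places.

β ≈ 0.167

Noncentrality parameter: δ = d·√n = 0.69 × √18 = 2.9274
Critical value for a two-sided test at α = 0.05: z_{α/2} = 1.960.
Power = Φ(δ − 1.960) + Φ(−δ − 1.960) = Φ(0.967) + Φ(-4.887) = 0.8333 + 0.0000 = 0.8333.
Type II error: β = 1 − power = 1 − 0.8333 = 0.1667.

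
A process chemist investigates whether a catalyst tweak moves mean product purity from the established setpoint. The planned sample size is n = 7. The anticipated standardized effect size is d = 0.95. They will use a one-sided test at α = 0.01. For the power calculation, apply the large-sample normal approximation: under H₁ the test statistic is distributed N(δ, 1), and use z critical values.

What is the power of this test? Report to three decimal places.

Noncentrality parameter: δ = d·√n = 0.95 × √7 = 2.5135
One-sided α = 0.01 → critical value z_{0.01} = 2.326.
Power = Φ(δ − 2.326) = Φ(0.187) = 0.5742.

Power ≈ 0.574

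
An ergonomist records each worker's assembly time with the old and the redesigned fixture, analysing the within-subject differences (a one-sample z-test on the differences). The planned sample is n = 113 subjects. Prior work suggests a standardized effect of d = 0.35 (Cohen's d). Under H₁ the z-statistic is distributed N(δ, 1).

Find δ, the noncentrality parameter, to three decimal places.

δ ≈ 3.721

The noncentrality parameter scales effect size by the design's sample-size factor: δ = d·√n = 0.35 × √113 = 3.7206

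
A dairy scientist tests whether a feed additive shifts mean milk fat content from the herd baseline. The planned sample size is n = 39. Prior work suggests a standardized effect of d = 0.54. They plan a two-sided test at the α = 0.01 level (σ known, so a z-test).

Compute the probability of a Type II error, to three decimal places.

Noncentrality parameter: δ = d·√n = 0.54 × √39 = 3.3723
Two-sided α = 0.01 → critical value z_{0.005} = 2.576.
Power = Φ(δ − 2.576) + Φ(−δ − 2.576) = Φ(0.796) + Φ(-5.948) = 0.7871 + 0.0000 = 0.7871.
Type II error: β = 1 − power = 1 − 0.7871 = 0.2129.

β ≈ 0.213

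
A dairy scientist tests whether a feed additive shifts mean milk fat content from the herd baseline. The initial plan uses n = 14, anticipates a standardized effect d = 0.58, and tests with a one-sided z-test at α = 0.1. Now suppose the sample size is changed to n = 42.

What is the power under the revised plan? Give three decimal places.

Power ≈ 0.993

With n = 42: δ = d·√n = 0.58 × √42 = 3.7588. Critical value z_{0.1} = 1.282.
Revised power = Φ(δ − 1.282) = Φ(2.477) = 0.9934.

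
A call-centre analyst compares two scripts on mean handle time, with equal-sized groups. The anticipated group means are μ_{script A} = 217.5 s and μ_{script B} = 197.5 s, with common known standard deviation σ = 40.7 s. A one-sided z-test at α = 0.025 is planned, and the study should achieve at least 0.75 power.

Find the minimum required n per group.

Standardized effect: d = |μ_{script A} − μ_{script B}| / σ = |217.5 − 197.5| / 40.7 = 0.4914
For power 0.75 need Φ(δ − z_{0.025}) = 0.75, so δ = z_{0.025} + z_{0.25} = 1.960 + 0.674 = 2.634.
δ = d·√(n/2) ⇒ n = 2(δ/d)² = 2 × (2.634 / 0.4914)² = 57.48.
Rounding up, n = 58 per group.

n = 58 per group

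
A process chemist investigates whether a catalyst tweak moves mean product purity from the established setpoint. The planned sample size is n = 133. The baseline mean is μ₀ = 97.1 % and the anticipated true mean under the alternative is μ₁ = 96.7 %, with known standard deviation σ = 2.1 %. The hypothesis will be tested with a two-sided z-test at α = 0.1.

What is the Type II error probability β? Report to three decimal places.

Standardized effect: d = |μ₁ − μ₀| / σ = |96.7 − 97.1| / 2.1 = 0.1905
Noncentrality parameter: δ = d·√n = 0.1905 × √133 = 2.1967
Two-sided α = 0.1 → critical value z_{0.05} = 1.645.
Power = Φ(δ − 1.645) + Φ(−δ − 1.645) = Φ(0.552) + Φ(-3.842) = 0.7095 + 0.0001 = 0.7095.
Type II error: β = 1 − power = 1 − 0.7095 = 0.2905.

β ≈ 0.290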